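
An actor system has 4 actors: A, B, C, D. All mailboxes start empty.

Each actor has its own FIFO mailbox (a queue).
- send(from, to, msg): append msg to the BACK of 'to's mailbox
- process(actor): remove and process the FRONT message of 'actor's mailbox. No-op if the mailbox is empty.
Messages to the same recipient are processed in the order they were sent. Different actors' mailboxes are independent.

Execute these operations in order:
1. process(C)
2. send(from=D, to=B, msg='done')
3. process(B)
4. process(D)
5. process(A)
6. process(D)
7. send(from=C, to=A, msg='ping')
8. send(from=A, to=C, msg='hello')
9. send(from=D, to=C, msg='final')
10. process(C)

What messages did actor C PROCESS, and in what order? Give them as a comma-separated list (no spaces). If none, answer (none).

After 1 (process(C)): A:[] B:[] C:[] D:[]
After 2 (send(from=D, to=B, msg='done')): A:[] B:[done] C:[] D:[]
After 3 (process(B)): A:[] B:[] C:[] D:[]
After 4 (process(D)): A:[] B:[] C:[] D:[]
After 5 (process(A)): A:[] B:[] C:[] D:[]
After 6 (process(D)): A:[] B:[] C:[] D:[]
After 7 (send(from=C, to=A, msg='ping')): A:[ping] B:[] C:[] D:[]
After 8 (send(from=A, to=C, msg='hello')): A:[ping] B:[] C:[hello] D:[]
After 9 (send(from=D, to=C, msg='final')): A:[ping] B:[] C:[hello,final] D:[]
After 10 (process(C)): A:[ping] B:[] C:[final] D:[]

Answer: hello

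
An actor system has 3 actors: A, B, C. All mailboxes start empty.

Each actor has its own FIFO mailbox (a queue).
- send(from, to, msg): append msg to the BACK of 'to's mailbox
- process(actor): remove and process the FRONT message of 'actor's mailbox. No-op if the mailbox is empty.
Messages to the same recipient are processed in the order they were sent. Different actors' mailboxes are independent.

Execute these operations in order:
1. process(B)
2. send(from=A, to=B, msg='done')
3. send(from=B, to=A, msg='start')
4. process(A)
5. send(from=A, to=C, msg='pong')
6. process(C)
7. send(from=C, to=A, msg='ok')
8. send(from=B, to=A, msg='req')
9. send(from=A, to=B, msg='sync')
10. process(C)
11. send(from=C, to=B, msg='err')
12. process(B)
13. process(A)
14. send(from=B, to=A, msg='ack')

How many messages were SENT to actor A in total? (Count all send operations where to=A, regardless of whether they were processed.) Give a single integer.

After 1 (process(B)): A:[] B:[] C:[]
After 2 (send(from=A, to=B, msg='done')): A:[] B:[done] C:[]
After 3 (send(from=B, to=A, msg='start')): A:[start] B:[done] C:[]
After 4 (process(A)): A:[] B:[done] C:[]
After 5 (send(from=A, to=C, msg='pong')): A:[] B:[done] C:[pong]
After 6 (process(C)): A:[] B:[done] C:[]
After 7 (send(from=C, to=A, msg='ok')): A:[ok] B:[done] C:[]
After 8 (send(from=B, to=A, msg='req')): A:[ok,req] B:[done] C:[]
After 9 (send(from=A, to=B, msg='sync')): A:[ok,req] B:[done,sync] C:[]
After 10 (process(C)): A:[ok,req] B:[done,sync] C:[]
After 11 (send(from=C, to=B, msg='err')): A:[ok,req] B:[done,sync,err] C:[]
After 12 (process(B)): A:[ok,req] B:[sync,err] C:[]
After 13 (process(A)): A:[req] B:[sync,err] C:[]
After 14 (send(from=B, to=A, msg='ack')): A:[req,ack] B:[sync,err] C:[]

Answer: 4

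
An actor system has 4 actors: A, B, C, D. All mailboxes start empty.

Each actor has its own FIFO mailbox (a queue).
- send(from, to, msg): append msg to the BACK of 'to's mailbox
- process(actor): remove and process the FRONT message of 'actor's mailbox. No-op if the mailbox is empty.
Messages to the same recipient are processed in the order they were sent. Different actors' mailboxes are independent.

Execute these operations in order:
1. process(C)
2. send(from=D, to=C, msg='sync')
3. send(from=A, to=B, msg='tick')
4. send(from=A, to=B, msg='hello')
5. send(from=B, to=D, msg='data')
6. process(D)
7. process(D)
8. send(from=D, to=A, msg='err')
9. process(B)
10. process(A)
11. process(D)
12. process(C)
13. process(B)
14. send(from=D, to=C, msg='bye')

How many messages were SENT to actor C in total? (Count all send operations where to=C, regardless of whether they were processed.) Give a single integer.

Answer: 2

Derivation:
After 1 (process(C)): A:[] B:[] C:[] D:[]
After 2 (send(from=D, to=C, msg='sync')): A:[] B:[] C:[sync] D:[]
After 3 (send(from=A, to=B, msg='tick')): A:[] B:[tick] C:[sync] D:[]
After 4 (send(from=A, to=B, msg='hello')): A:[] B:[tick,hello] C:[sync] D:[]
After 5 (send(from=B, to=D, msg='data')): A:[] B:[tick,hello] C:[sync] D:[data]
After 6 (process(D)): A:[] B:[tick,hello] C:[sync] D:[]
After 7 (process(D)): A:[] B:[tick,hello] C:[sync] D:[]
After 8 (send(from=D, to=A, msg='err')): A:[err] B:[tick,hello] C:[sync] D:[]
After 9 (process(B)): A:[err] B:[hello] C:[sync] D:[]
After 10 (process(A)): A:[] B:[hello] C:[sync] D:[]
After 11 (process(D)): A:[] B:[hello] C:[sync] D:[]
After 12 (process(C)): A:[] B:[hello] C:[] D:[]
After 13 (process(B)): A:[] B:[] C:[] D:[]
After 14 (send(from=D, to=C, msg='bye')): A:[] B:[] C:[bye] D:[]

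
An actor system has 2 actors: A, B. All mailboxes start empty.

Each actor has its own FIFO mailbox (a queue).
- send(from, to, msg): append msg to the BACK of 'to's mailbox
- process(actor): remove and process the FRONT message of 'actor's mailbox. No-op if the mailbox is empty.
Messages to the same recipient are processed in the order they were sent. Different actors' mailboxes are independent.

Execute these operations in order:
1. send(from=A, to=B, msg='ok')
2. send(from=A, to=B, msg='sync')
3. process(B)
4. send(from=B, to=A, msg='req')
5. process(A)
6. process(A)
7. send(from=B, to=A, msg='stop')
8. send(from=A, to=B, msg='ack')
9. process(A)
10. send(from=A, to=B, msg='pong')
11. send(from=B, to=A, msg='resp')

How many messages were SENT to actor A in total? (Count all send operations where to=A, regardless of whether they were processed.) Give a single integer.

Answer: 3

Derivation:
After 1 (send(from=A, to=B, msg='ok')): A:[] B:[ok]
After 2 (send(from=A, to=B, msg='sync')): A:[] B:[ok,sync]
After 3 (process(B)): A:[] B:[sync]
After 4 (send(from=B, to=A, msg='req')): A:[req] B:[sync]
After 5 (process(A)): A:[] B:[sync]
After 6 (process(A)): A:[] B:[sync]
After 7 (send(from=B, to=A, msg='stop')): A:[stop] B:[sync]
After 8 (send(from=A, to=B, msg='ack')): A:[stop] B:[sync,ack]
After 9 (process(A)): A:[] B:[sync,ack]
After 10 (send(from=A, to=B, msg='pong')): A:[] B:[sync,ack,pong]
After 11 (send(from=B, to=A, msg='resp')): A:[resp] B:[sync,ack,pong]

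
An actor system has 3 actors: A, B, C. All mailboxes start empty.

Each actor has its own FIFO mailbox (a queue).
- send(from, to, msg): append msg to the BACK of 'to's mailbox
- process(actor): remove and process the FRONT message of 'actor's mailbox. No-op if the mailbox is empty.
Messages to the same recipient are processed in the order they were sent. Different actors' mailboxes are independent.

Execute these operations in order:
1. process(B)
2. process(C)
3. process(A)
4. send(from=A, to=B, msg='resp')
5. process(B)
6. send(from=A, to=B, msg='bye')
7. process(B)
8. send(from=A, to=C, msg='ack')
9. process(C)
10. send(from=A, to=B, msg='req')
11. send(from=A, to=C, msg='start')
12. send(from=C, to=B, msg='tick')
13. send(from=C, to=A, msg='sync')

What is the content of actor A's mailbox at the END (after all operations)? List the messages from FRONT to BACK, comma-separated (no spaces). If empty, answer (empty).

After 1 (process(B)): A:[] B:[] C:[]
After 2 (process(C)): A:[] B:[] C:[]
After 3 (process(A)): A:[] B:[] C:[]
After 4 (send(from=A, to=B, msg='resp')): A:[] B:[resp] C:[]
After 5 (process(B)): A:[] B:[] C:[]
After 6 (send(from=A, to=B, msg='bye')): A:[] B:[bye] C:[]
After 7 (process(B)): A:[] B:[] C:[]
After 8 (send(from=A, to=C, msg='ack')): A:[] B:[] C:[ack]
After 9 (process(C)): A:[] B:[] C:[]
After 10 (send(from=A, to=B, msg='req')): A:[] B:[req] C:[]
After 11 (send(from=A, to=C, msg='start')): A:[] B:[req] C:[start]
After 12 (send(from=C, to=B, msg='tick')): A:[] B:[req,tick] C:[start]
After 13 (send(from=C, to=A, msg='sync')): A:[sync] B:[req,tick] C:[start]

Answer: sync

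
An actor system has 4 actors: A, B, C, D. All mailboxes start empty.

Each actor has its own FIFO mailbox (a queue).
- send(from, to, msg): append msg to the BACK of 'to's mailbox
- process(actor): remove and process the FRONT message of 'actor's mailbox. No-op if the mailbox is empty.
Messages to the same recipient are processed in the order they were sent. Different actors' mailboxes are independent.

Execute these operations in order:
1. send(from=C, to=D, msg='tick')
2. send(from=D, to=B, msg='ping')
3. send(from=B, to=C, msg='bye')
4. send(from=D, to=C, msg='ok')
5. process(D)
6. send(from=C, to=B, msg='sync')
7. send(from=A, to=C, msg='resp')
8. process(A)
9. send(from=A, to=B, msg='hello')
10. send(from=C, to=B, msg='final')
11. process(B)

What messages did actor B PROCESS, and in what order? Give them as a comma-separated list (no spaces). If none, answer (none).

After 1 (send(from=C, to=D, msg='tick')): A:[] B:[] C:[] D:[tick]
After 2 (send(from=D, to=B, msg='ping')): A:[] B:[ping] C:[] D:[tick]
After 3 (send(from=B, to=C, msg='bye')): A:[] B:[ping] C:[bye] D:[tick]
After 4 (send(from=D, to=C, msg='ok')): A:[] B:[ping] C:[bye,ok] D:[tick]
After 5 (process(D)): A:[] B:[ping] C:[bye,ok] D:[]
After 6 (send(from=C, to=B, msg='sync')): A:[] B:[ping,sync] C:[bye,ok] D:[]
After 7 (send(from=A, to=C, msg='resp')): A:[] B:[ping,sync] C:[bye,ok,resp] D:[]
After 8 (process(A)): A:[] B:[ping,sync] C:[bye,ok,resp] D:[]
After 9 (send(from=A, to=B, msg='hello')): A:[] B:[ping,sync,hello] C:[bye,ok,resp] D:[]
After 10 (send(from=C, to=B, msg='final')): A:[] B:[ping,sync,hello,final] C:[bye,ok,resp] D:[]
After 11 (process(B)): A:[] B:[sync,hello,final] C:[bye,ok,resp] D:[]

Answer: ping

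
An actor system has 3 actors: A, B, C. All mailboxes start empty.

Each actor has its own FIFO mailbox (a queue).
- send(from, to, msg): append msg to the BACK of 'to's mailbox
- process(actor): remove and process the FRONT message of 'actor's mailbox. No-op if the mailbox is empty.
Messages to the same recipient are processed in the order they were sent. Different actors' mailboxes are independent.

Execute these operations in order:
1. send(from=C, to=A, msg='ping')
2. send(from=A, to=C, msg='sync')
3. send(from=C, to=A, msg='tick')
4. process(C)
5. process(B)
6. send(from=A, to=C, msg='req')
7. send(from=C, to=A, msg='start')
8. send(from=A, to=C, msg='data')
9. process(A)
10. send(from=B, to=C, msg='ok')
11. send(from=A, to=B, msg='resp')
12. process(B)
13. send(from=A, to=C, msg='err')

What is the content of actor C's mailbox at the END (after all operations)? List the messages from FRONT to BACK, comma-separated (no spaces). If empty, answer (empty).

After 1 (send(from=C, to=A, msg='ping')): A:[ping] B:[] C:[]
After 2 (send(from=A, to=C, msg='sync')): A:[ping] B:[] C:[sync]
After 3 (send(from=C, to=A, msg='tick')): A:[ping,tick] B:[] C:[sync]
After 4 (process(C)): A:[ping,tick] B:[] C:[]
After 5 (process(B)): A:[ping,tick] B:[] C:[]
After 6 (send(from=A, to=C, msg='req')): A:[ping,tick] B:[] C:[req]
After 7 (send(from=C, to=A, msg='start')): A:[ping,tick,start] B:[] C:[req]
After 8 (send(from=A, to=C, msg='data')): A:[ping,tick,start] B:[] C:[req,data]
After 9 (process(A)): A:[tick,start] B:[] C:[req,data]
After 10 (send(from=B, to=C, msg='ok')): A:[tick,start] B:[] C:[req,data,ok]
After 11 (send(from=A, to=B, msg='resp')): A:[tick,start] B:[resp] C:[req,data,ok]
After 12 (process(B)): A:[tick,start] B:[] C:[req,data,ok]
After 13 (send(from=A, to=C, msg='err')): A:[tick,start] B:[] C:[req,data,ok,err]

Answer: req,data,ok,err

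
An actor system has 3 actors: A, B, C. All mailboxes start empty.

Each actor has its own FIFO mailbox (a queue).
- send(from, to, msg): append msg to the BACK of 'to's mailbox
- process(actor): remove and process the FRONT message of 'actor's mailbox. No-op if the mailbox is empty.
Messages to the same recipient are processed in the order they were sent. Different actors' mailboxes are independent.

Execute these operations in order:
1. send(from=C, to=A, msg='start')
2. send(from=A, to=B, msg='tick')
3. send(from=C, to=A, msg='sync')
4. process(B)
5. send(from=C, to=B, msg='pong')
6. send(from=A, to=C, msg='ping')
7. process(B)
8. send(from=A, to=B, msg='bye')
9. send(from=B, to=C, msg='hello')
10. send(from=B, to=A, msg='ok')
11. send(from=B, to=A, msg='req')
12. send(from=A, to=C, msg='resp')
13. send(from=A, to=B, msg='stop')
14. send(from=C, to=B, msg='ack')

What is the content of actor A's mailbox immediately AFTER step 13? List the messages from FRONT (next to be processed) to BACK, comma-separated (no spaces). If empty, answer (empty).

After 1 (send(from=C, to=A, msg='start')): A:[start] B:[] C:[]
After 2 (send(from=A, to=B, msg='tick')): A:[start] B:[tick] C:[]
After 3 (send(from=C, to=A, msg='sync')): A:[start,sync] B:[tick] C:[]
After 4 (process(B)): A:[start,sync] B:[] C:[]
After 5 (send(from=C, to=B, msg='pong')): A:[start,sync] B:[pong] C:[]
After 6 (send(from=A, to=C, msg='ping')): A:[start,sync] B:[pong] C:[ping]
After 7 (process(B)): A:[start,sync] B:[] C:[ping]
After 8 (send(from=A, to=B, msg='bye')): A:[start,sync] B:[bye] C:[ping]
After 9 (send(from=B, to=C, msg='hello')): A:[start,sync] B:[bye] C:[ping,hello]
After 10 (send(from=B, to=A, msg='ok')): A:[start,sync,ok] B:[bye] C:[ping,hello]
After 11 (send(from=B, to=A, msg='req')): A:[start,sync,ok,req] B:[bye] C:[ping,hello]
After 12 (send(from=A, to=C, msg='resp')): A:[start,sync,ok,req] B:[bye] C:[ping,hello,resp]
After 13 (send(from=A, to=B, msg='stop')): A:[start,sync,ok,req] B:[bye,stop] C:[ping,hello,resp]

start,sync,ok,req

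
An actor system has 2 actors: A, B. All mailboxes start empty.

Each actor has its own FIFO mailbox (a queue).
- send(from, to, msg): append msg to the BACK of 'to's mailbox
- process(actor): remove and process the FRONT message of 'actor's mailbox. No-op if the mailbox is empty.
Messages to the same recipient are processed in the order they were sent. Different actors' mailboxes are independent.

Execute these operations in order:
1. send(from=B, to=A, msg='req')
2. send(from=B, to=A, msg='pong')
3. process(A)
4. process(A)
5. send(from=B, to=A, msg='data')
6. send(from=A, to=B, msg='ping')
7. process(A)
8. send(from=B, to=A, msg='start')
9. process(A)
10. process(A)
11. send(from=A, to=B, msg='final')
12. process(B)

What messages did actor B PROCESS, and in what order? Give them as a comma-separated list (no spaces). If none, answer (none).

After 1 (send(from=B, to=A, msg='req')): A:[req] B:[]
After 2 (send(from=B, to=A, msg='pong')): A:[req,pong] B:[]
After 3 (process(A)): A:[pong] B:[]
After 4 (process(A)): A:[] B:[]
After 5 (send(from=B, to=A, msg='data')): A:[data] B:[]
After 6 (send(from=A, to=B, msg='ping')): A:[data] B:[ping]
After 7 (process(A)): A:[] B:[ping]
After 8 (send(from=B, to=A, msg='start')): A:[start] B:[ping]
After 9 (process(A)): A:[] B:[ping]
After 10 (process(A)): A:[] B:[ping]
After 11 (send(from=A, to=B, msg='final')): A:[] B:[ping,final]
After 12 (process(B)): A:[] B:[final]

Answer: ping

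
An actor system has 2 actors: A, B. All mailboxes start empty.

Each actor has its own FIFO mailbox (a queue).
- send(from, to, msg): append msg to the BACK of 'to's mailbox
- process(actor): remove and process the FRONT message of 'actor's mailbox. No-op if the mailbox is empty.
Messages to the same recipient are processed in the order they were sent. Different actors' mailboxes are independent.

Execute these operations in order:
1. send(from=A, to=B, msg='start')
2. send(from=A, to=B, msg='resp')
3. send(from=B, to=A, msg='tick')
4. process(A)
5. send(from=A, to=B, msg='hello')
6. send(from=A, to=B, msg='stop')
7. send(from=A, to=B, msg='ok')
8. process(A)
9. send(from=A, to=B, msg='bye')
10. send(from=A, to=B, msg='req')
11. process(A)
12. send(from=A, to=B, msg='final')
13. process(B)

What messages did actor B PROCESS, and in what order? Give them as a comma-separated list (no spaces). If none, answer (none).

After 1 (send(from=A, to=B, msg='start')): A:[] B:[start]
After 2 (send(from=A, to=B, msg='resp')): A:[] B:[start,resp]
After 3 (send(from=B, to=A, msg='tick')): A:[tick] B:[start,resp]
After 4 (process(A)): A:[] B:[start,resp]
After 5 (send(from=A, to=B, msg='hello')): A:[] B:[start,resp,hello]
After 6 (send(from=A, to=B, msg='stop')): A:[] B:[start,resp,hello,stop]
After 7 (send(from=A, to=B, msg='ok')): A:[] B:[start,resp,hello,stop,ok]
After 8 (process(A)): A:[] B:[start,resp,hello,stop,ok]
After 9 (send(from=A, to=B, msg='bye')): A:[] B:[start,resp,hello,stop,ok,bye]
After 10 (send(from=A, to=B, msg='req')): A:[] B:[start,resp,hello,stop,ok,bye,req]
After 11 (process(A)): A:[] B:[start,resp,hello,stop,ok,bye,req]
After 12 (send(from=A, to=B, msg='final')): A:[] B:[start,resp,hello,stop,ok,bye,req,final]
After 13 (process(B)): A:[] B:[resp,hello,stop,ok,bye,req,final]

Answer: start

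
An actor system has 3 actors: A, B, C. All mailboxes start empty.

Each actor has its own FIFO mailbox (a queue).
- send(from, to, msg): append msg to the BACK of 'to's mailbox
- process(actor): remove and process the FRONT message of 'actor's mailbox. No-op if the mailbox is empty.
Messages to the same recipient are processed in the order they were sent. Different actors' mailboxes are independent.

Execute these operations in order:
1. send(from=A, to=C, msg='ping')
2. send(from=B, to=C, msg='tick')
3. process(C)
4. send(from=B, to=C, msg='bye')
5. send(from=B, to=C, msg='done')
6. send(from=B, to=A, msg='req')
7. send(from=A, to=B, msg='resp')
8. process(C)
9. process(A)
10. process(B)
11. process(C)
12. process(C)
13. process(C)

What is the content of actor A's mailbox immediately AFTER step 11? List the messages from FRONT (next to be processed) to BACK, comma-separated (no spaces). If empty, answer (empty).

After 1 (send(from=A, to=C, msg='ping')): A:[] B:[] C:[ping]
After 2 (send(from=B, to=C, msg='tick')): A:[] B:[] C:[ping,tick]
After 3 (process(C)): A:[] B:[] C:[tick]
After 4 (send(from=B, to=C, msg='bye')): A:[] B:[] C:[tick,bye]
After 5 (send(from=B, to=C, msg='done')): A:[] B:[] C:[tick,bye,done]
After 6 (send(from=B, to=A, msg='req')): A:[req] B:[] C:[tick,bye,done]
After 7 (send(from=A, to=B, msg='resp')): A:[req] B:[resp] C:[tick,bye,done]
After 8 (process(C)): A:[req] B:[resp] C:[bye,done]
After 9 (process(A)): A:[] B:[resp] C:[bye,done]
After 10 (process(B)): A:[] B:[] C:[bye,done]
After 11 (process(C)): A:[] B:[] C:[done]

(empty)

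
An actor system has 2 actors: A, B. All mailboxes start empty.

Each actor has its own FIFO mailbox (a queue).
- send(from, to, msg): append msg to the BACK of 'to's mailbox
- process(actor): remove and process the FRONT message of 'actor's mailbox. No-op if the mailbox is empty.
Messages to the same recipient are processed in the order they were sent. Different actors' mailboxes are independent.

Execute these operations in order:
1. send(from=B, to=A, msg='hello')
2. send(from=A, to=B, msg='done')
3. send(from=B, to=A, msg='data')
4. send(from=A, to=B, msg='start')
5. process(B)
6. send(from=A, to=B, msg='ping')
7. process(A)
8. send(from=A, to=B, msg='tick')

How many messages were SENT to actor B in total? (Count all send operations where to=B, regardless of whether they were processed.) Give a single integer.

Answer: 4

Derivation:
After 1 (send(from=B, to=A, msg='hello')): A:[hello] B:[]
After 2 (send(from=A, to=B, msg='done')): A:[hello] B:[done]
After 3 (send(from=B, to=A, msg='data')): A:[hello,data] B:[done]
After 4 (send(from=A, to=B, msg='start')): A:[hello,data] B:[done,start]
After 5 (process(B)): A:[hello,data] B:[start]
After 6 (send(from=A, to=B, msg='ping')): A:[hello,data] B:[start,ping]
After 7 (process(A)): A:[data] B:[start,ping]
After 8 (send(from=A, to=B, msg='tick')): A:[data] B:[start,ping,tick]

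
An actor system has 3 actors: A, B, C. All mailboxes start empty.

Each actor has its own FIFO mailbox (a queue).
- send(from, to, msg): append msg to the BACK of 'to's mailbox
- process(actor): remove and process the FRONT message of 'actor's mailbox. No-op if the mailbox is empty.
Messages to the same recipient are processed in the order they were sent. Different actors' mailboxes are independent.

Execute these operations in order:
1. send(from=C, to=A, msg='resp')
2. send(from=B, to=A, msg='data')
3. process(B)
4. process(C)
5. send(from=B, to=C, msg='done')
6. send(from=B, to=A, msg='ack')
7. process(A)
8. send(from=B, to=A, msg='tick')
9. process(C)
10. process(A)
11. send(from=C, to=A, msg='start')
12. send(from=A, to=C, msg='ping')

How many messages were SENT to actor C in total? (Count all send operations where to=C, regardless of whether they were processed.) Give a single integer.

Answer: 2

Derivation:
After 1 (send(from=C, to=A, msg='resp')): A:[resp] B:[] C:[]
After 2 (send(from=B, to=A, msg='data')): A:[resp,data] B:[] C:[]
After 3 (process(B)): A:[resp,data] B:[] C:[]
After 4 (process(C)): A:[resp,data] B:[] C:[]
After 5 (send(from=B, to=C, msg='done')): A:[resp,data] B:[] C:[done]
After 6 (send(from=B, to=A, msg='ack')): A:[resp,data,ack] B:[] C:[done]
After 7 (process(A)): A:[data,ack] B:[] C:[done]
After 8 (send(from=B, to=A, msg='tick')): A:[data,ack,tick] B:[] C:[done]
After 9 (process(C)): A:[data,ack,tick] B:[] C:[]
After 10 (process(A)): A:[ack,tick] B:[] C:[]
After 11 (send(from=C, to=A, msg='start')): A:[ack,tick,start] B:[] C:[]
After 12 (send(from=A, to=C, msg='ping')): A:[ack,tick,start] B:[] C:[ping]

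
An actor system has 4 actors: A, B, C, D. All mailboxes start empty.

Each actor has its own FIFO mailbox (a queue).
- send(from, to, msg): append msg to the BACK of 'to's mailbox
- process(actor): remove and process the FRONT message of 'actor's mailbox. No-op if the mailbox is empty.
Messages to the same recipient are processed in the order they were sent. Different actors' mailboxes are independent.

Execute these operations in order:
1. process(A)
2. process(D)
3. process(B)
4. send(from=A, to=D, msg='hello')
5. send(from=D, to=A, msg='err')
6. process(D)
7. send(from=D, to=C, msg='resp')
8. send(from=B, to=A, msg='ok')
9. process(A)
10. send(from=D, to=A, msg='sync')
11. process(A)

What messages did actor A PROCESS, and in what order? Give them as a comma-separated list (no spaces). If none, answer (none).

After 1 (process(A)): A:[] B:[] C:[] D:[]
After 2 (process(D)): A:[] B:[] C:[] D:[]
After 3 (process(B)): A:[] B:[] C:[] D:[]
After 4 (send(from=A, to=D, msg='hello')): A:[] B:[] C:[] D:[hello]
After 5 (send(from=D, to=A, msg='err')): A:[err] B:[] C:[] D:[hello]
After 6 (process(D)): A:[err] B:[] C:[] D:[]
After 7 (send(from=D, to=C, msg='resp')): A:[err] B:[] C:[resp] D:[]
After 8 (send(from=B, to=A, msg='ok')): A:[err,ok] B:[] C:[resp] D:[]
After 9 (process(A)): A:[ok] B:[] C:[resp] D:[]
After 10 (send(from=D, to=A, msg='sync')): A:[ok,sync] B:[] C:[resp] D:[]
After 11 (process(A)): A:[sync] B:[] C:[resp] D:[]

Answer: err,ok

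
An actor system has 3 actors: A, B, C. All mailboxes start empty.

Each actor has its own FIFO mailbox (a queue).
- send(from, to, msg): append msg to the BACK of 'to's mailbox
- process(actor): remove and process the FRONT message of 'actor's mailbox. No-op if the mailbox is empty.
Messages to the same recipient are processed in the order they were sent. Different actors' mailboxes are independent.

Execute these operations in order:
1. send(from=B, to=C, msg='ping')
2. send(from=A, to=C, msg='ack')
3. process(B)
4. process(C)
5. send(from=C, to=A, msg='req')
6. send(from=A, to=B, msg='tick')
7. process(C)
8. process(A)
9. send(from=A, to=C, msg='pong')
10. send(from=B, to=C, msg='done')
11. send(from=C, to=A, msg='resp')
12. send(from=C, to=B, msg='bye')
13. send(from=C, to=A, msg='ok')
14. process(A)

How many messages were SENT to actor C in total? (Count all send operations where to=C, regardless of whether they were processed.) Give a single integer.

Answer: 4

Derivation:
After 1 (send(from=B, to=C, msg='ping')): A:[] B:[] C:[ping]
After 2 (send(from=A, to=C, msg='ack')): A:[] B:[] C:[ping,ack]
After 3 (process(B)): A:[] B:[] C:[ping,ack]
After 4 (process(C)): A:[] B:[] C:[ack]
After 5 (send(from=C, to=A, msg='req')): A:[req] B:[] C:[ack]
After 6 (send(from=A, to=B, msg='tick')): A:[req] B:[tick] C:[ack]
After 7 (process(C)): A:[req] B:[tick] C:[]
After 8 (process(A)): A:[] B:[tick] C:[]
After 9 (send(from=A, to=C, msg='pong')): A:[] B:[tick] C:[pong]
After 10 (send(from=B, to=C, msg='done')): A:[] B:[tick] C:[pong,done]
After 11 (send(from=C, to=A, msg='resp')): A:[resp] B:[tick] C:[pong,done]
After 12 (send(from=C, to=B, msg='bye')): A:[resp] B:[tick,bye] C:[pong,done]
After 13 (send(from=C, to=A, msg='ok')): A:[resp,ok] B:[tick,bye] C:[pong,done]
After 14 (process(A)): A:[ok] B:[tick,bye] C:[pong,done]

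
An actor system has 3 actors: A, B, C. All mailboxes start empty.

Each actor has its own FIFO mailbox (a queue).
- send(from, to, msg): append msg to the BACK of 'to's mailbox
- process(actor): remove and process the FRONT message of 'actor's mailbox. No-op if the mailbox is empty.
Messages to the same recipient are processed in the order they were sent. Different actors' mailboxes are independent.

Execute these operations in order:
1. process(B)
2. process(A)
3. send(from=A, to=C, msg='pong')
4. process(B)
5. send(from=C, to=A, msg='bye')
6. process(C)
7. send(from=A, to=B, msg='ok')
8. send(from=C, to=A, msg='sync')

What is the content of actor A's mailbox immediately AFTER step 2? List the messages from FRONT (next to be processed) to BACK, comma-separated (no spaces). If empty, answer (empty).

After 1 (process(B)): A:[] B:[] C:[]
After 2 (process(A)): A:[] B:[] C:[]

(empty)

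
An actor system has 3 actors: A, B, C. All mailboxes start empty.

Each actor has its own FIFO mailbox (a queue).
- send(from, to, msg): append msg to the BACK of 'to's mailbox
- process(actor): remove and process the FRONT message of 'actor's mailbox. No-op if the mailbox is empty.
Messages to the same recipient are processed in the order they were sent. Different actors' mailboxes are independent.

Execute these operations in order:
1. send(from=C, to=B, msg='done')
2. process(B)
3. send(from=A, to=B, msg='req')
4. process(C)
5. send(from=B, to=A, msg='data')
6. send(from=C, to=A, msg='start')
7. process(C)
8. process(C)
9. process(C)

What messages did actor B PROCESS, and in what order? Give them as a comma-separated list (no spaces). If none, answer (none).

Answer: done

Derivation:
After 1 (send(from=C, to=B, msg='done')): A:[] B:[done] C:[]
After 2 (process(B)): A:[] B:[] C:[]
After 3 (send(from=A, to=B, msg='req')): A:[] B:[req] C:[]
After 4 (process(C)): A:[] B:[req] C:[]
After 5 (send(from=B, to=A, msg='data')): A:[data] B:[req] C:[]
After 6 (send(from=C, to=A, msg='start')): A:[data,start] B:[req] C:[]
After 7 (process(C)): A:[data,start] B:[req] C:[]
After 8 (process(C)): A:[data,start] B:[req] C:[]
After 9 (process(C)): A:[data,start] B:[req] C:[]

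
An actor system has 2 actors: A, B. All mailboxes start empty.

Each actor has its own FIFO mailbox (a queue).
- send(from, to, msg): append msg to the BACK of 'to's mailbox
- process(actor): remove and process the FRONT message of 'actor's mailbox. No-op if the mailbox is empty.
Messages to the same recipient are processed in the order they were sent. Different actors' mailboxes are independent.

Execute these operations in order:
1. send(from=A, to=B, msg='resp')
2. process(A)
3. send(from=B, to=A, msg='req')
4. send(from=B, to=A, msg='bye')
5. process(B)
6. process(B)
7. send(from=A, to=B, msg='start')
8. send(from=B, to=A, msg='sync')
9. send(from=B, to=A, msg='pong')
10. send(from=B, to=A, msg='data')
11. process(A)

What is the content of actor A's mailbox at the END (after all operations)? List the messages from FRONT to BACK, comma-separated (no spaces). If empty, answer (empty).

After 1 (send(from=A, to=B, msg='resp')): A:[] B:[resp]
After 2 (process(A)): A:[] B:[resp]
After 3 (send(from=B, to=A, msg='req')): A:[req] B:[resp]
After 4 (send(from=B, to=A, msg='bye')): A:[req,bye] B:[resp]
After 5 (process(B)): A:[req,bye] B:[]
After 6 (process(B)): A:[req,bye] B:[]
After 7 (send(from=A, to=B, msg='start')): A:[req,bye] B:[start]
After 8 (send(from=B, to=A, msg='sync')): A:[req,bye,sync] B:[start]
After 9 (send(from=B, to=A, msg='pong')): A:[req,bye,sync,pong] B:[start]
After 10 (send(from=B, to=A, msg='data')): A:[req,bye,sync,pong,data] B:[start]
After 11 (process(A)): A:[bye,sync,pong,data] B:[start]

Answer: bye,sync,pong,data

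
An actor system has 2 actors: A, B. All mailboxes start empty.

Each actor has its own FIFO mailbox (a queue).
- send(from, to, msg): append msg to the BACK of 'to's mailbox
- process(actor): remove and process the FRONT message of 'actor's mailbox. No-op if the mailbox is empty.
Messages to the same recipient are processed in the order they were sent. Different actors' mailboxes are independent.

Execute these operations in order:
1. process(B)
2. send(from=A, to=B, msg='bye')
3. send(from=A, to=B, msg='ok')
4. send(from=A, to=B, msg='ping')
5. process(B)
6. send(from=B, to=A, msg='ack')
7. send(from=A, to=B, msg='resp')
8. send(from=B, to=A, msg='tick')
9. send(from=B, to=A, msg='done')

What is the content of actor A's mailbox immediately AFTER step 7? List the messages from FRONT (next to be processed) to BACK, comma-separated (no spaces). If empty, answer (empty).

After 1 (process(B)): A:[] B:[]
After 2 (send(from=A, to=B, msg='bye')): A:[] B:[bye]
After 3 (send(from=A, to=B, msg='ok')): A:[] B:[bye,ok]
After 4 (send(from=A, to=B, msg='ping')): A:[] B:[bye,ok,ping]
After 5 (process(B)): A:[] B:[ok,ping]
After 6 (send(from=B, to=A, msg='ack')): A:[ack] B:[ok,ping]
After 7 (send(from=A, to=B, msg='resp')): A:[ack] B:[ok,ping,resp]

ack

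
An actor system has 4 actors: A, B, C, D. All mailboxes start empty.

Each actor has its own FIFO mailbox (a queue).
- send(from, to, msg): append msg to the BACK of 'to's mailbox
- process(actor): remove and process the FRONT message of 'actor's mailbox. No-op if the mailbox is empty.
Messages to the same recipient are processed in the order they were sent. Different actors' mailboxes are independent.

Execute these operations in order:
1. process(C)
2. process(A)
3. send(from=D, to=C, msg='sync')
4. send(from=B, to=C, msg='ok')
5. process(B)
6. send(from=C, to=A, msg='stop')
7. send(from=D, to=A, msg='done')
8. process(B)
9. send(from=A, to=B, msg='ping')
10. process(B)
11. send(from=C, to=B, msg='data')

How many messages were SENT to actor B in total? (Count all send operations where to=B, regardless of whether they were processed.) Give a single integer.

Answer: 2

Derivation:
After 1 (process(C)): A:[] B:[] C:[] D:[]
After 2 (process(A)): A:[] B:[] C:[] D:[]
After 3 (send(from=D, to=C, msg='sync')): A:[] B:[] C:[sync] D:[]
After 4 (send(from=B, to=C, msg='ok')): A:[] B:[] C:[sync,ok] D:[]
After 5 (process(B)): A:[] B:[] C:[sync,ok] D:[]
After 6 (send(from=C, to=A, msg='stop')): A:[stop] B:[] C:[sync,ok] D:[]
After 7 (send(from=D, to=A, msg='done')): A:[stop,done] B:[] C:[sync,ok] D:[]
After 8 (process(B)): A:[stop,done] B:[] C:[sync,ok] D:[]
After 9 (send(from=A, to=B, msg='ping')): A:[stop,done] B:[ping] C:[sync,ok] D:[]
After 10 (process(B)): A:[stop,done] B:[] C:[sync,ok] D:[]
After 11 (send(from=C, to=B, msg='data')): A:[stop,done] B:[data] C:[sync,ok] D:[]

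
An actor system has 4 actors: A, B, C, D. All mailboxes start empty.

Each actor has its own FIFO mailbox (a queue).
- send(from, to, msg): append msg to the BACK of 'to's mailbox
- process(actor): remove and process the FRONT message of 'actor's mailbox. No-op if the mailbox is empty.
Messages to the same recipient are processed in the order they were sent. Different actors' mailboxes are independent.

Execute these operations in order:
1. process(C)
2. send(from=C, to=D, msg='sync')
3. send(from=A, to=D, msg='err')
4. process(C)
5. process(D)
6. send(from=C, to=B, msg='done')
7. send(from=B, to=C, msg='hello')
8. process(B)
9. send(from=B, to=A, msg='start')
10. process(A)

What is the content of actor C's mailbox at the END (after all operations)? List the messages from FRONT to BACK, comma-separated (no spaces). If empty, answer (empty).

Answer: hello

Derivation:
After 1 (process(C)): A:[] B:[] C:[] D:[]
After 2 (send(from=C, to=D, msg='sync')): A:[] B:[] C:[] D:[sync]
After 3 (send(from=A, to=D, msg='err')): A:[] B:[] C:[] D:[sync,err]
After 4 (process(C)): A:[] B:[] C:[] D:[sync,err]
After 5 (process(D)): A:[] B:[] C:[] D:[err]
After 6 (send(from=C, to=B, msg='done')): A:[] B:[done] C:[] D:[err]
After 7 (send(from=B, to=C, msg='hello')): A:[] B:[done] C:[hello] D:[err]
After 8 (process(B)): A:[] B:[] C:[hello] D:[err]
After 9 (send(from=B, to=A, msg='start')): A:[start] B:[] C:[hello] D:[err]
After 10 (process(A)): A:[] B:[] C:[hello] D:[err]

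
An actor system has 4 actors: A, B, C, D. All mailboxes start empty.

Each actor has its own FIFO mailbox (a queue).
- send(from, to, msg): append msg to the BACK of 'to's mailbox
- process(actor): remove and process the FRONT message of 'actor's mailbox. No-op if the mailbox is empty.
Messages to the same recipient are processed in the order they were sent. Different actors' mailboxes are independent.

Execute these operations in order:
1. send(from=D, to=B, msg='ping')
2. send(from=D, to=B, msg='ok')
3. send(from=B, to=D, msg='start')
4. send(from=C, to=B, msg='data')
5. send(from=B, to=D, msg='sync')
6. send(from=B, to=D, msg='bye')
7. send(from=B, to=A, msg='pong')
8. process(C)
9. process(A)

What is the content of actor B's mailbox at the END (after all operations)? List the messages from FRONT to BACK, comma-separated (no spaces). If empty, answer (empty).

After 1 (send(from=D, to=B, msg='ping')): A:[] B:[ping] C:[] D:[]
After 2 (send(from=D, to=B, msg='ok')): A:[] B:[ping,ok] C:[] D:[]
After 3 (send(from=B, to=D, msg='start')): A:[] B:[ping,ok] C:[] D:[start]
After 4 (send(from=C, to=B, msg='data')): A:[] B:[ping,ok,data] C:[] D:[start]
After 5 (send(from=B, to=D, msg='sync')): A:[] B:[ping,ok,data] C:[] D:[start,sync]
After 6 (send(from=B, to=D, msg='bye')): A:[] B:[ping,ok,data] C:[] D:[start,sync,bye]
After 7 (send(from=B, to=A, msg='pong')): A:[pong] B:[ping,ok,data] C:[] D:[start,sync,bye]
After 8 (process(C)): A:[pong] B:[ping,ok,data] C:[] D:[start,sync,bye]
After 9 (process(A)): A:[] B:[ping,ok,data] C:[] D:[start,sync,bye]

Answer: ping,ok,data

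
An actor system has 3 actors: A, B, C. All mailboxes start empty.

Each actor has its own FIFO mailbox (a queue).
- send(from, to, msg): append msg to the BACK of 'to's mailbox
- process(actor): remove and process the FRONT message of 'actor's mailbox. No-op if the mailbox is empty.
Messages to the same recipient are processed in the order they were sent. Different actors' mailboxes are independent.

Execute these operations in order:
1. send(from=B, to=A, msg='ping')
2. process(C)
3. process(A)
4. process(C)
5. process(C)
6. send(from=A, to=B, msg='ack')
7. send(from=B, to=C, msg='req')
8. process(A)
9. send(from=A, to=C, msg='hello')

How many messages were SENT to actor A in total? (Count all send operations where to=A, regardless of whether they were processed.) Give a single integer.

Answer: 1

Derivation:
After 1 (send(from=B, to=A, msg='ping')): A:[ping] B:[] C:[]
After 2 (process(C)): A:[ping] B:[] C:[]
After 3 (process(A)): A:[] B:[] C:[]
After 4 (process(C)): A:[] B:[] C:[]
After 5 (process(C)): A:[] B:[] C:[]
After 6 (send(from=A, to=B, msg='ack')): A:[] B:[ack] C:[]
After 7 (send(from=B, to=C, msg='req')): A:[] B:[ack] C:[req]
After 8 (process(A)): A:[] B:[ack] C:[req]
After 9 (send(from=A, to=C, msg='hello')): A:[] B:[ack] C:[req,hello]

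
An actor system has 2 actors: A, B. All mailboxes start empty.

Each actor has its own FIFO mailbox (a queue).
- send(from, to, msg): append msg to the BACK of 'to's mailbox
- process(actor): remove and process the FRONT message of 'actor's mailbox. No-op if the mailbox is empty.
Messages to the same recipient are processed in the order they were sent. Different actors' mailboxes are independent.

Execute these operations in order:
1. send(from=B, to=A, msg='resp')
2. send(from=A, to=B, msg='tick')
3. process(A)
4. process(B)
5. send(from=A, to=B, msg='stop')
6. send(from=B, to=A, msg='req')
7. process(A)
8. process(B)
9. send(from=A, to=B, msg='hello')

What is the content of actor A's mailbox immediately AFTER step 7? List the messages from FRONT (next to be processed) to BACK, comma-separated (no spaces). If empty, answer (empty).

After 1 (send(from=B, to=A, msg='resp')): A:[resp] B:[]
After 2 (send(from=A, to=B, msg='tick')): A:[resp] B:[tick]
After 3 (process(A)): A:[] B:[tick]
After 4 (process(B)): A:[] B:[]
After 5 (send(from=A, to=B, msg='stop')): A:[] B:[stop]
After 6 (send(from=B, to=A, msg='req')): A:[req] B:[stop]
After 7 (process(A)): A:[] B:[stop]

(empty)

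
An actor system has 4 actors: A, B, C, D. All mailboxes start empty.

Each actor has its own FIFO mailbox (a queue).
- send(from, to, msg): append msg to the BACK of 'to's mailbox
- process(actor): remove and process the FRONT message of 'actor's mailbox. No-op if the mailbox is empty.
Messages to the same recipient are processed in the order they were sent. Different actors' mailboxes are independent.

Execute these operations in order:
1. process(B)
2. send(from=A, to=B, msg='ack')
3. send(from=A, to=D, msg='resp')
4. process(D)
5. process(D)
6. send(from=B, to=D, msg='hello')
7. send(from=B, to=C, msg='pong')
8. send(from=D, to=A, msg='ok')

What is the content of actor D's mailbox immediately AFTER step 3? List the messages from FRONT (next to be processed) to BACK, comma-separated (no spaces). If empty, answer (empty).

After 1 (process(B)): A:[] B:[] C:[] D:[]
After 2 (send(from=A, to=B, msg='ack')): A:[] B:[ack] C:[] D:[]
After 3 (send(from=A, to=D, msg='resp')): A:[] B:[ack] C:[] D:[resp]

resp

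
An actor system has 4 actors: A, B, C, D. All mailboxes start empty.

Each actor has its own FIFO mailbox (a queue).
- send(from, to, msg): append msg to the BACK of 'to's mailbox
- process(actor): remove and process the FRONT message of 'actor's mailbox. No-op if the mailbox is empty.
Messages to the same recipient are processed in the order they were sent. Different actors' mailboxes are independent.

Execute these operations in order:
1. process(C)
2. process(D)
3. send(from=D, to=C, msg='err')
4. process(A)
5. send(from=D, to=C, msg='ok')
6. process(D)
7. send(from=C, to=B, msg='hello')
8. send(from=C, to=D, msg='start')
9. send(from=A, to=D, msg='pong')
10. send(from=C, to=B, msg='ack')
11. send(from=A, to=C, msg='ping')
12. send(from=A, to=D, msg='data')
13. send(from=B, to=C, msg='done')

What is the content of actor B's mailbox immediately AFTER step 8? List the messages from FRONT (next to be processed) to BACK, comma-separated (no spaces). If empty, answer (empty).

After 1 (process(C)): A:[] B:[] C:[] D:[]
After 2 (process(D)): A:[] B:[] C:[] D:[]
After 3 (send(from=D, to=C, msg='err')): A:[] B:[] C:[err] D:[]
After 4 (process(A)): A:[] B:[] C:[err] D:[]
After 5 (send(from=D, to=C, msg='ok')): A:[] B:[] C:[err,ok] D:[]
After 6 (process(D)): A:[] B:[] C:[err,ok] D:[]
After 7 (send(from=C, to=B, msg='hello')): A:[] B:[hello] C:[err,ok] D:[]
After 8 (send(from=C, to=D, msg='start')): A:[] B:[hello] C:[err,ok] D:[start]

hello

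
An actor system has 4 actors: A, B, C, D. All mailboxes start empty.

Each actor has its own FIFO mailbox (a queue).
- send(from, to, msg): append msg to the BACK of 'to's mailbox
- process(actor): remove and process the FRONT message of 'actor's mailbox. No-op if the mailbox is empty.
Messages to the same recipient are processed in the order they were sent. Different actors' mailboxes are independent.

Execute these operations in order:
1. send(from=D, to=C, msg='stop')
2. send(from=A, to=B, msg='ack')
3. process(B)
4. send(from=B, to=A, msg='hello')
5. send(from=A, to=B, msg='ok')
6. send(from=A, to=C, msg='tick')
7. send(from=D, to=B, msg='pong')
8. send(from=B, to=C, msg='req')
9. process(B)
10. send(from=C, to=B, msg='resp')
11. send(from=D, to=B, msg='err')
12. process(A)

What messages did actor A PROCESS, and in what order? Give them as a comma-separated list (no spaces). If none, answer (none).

Answer: hello

Derivation:
After 1 (send(from=D, to=C, msg='stop')): A:[] B:[] C:[stop] D:[]
After 2 (send(from=A, to=B, msg='ack')): A:[] B:[ack] C:[stop] D:[]
After 3 (process(B)): A:[] B:[] C:[stop] D:[]
After 4 (send(from=B, to=A, msg='hello')): A:[hello] B:[] C:[stop] D:[]
After 5 (send(from=A, to=B, msg='ok')): A:[hello] B:[ok] C:[stop] D:[]
After 6 (send(from=A, to=C, msg='tick')): A:[hello] B:[ok] C:[stop,tick] D:[]
After 7 (send(from=D, to=B, msg='pong')): A:[hello] B:[ok,pong] C:[stop,tick] D:[]
After 8 (send(from=B, to=C, msg='req')): A:[hello] B:[ok,pong] C:[stop,tick,req] D:[]
After 9 (process(B)): A:[hello] B:[pong] C:[stop,tick,req] D:[]
After 10 (send(from=C, to=B, msg='resp')): A:[hello] B:[pong,resp] C:[stop,tick,req] D:[]
After 11 (send(from=D, to=B, msg='err')): A:[hello] B:[pong,resp,err] C:[stop,tick,req] D:[]
After 12 (process(A)): A:[] B:[pong,resp,err] C:[stop,tick,req] D:[]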